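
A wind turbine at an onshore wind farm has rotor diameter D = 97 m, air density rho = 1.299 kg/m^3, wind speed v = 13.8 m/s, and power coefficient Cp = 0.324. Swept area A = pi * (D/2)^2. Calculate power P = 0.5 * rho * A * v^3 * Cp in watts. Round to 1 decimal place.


Step 1 -- Compute swept area:
  A = pi * (D/2)^2 = pi * (97/2)^2 = 7389.81 m^2
Step 2 -- Apply wind power equation:
  P = 0.5 * rho * A * v^3 * Cp
  v^3 = 13.8^3 = 2628.072
  P = 0.5 * 1.299 * 7389.81 * 2628.072 * 0.324
  P = 4086907.2 W

4086907.2


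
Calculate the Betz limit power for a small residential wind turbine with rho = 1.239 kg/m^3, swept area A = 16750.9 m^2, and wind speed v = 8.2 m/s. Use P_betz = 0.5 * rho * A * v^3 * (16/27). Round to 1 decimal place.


The Betz coefficient Cp_max = 16/27 = 0.5926
v^3 = 8.2^3 = 551.368
P_betz = 0.5 * rho * A * v^3 * Cp_max
P_betz = 0.5 * 1.239 * 16750.9 * 551.368 * 0.5926
P_betz = 3390605.3 W

3390605.3


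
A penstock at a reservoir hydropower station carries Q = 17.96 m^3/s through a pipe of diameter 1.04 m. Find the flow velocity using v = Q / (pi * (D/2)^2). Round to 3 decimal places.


Compute pipe cross-sectional area:
  A = pi * (D/2)^2 = pi * (1.04/2)^2 = 0.8495 m^2
Calculate velocity:
  v = Q / A = 17.96 / 0.8495
  v = 21.142 m/s

21.142


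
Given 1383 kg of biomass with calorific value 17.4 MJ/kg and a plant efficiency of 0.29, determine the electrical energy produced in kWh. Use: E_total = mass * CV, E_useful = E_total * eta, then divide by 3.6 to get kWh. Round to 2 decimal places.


Total energy = mass * CV = 1383 * 17.4 = 24064.2 MJ
Useful energy = total * eta = 24064.2 * 0.29 = 6978.62 MJ
Convert to kWh: 6978.62 / 3.6
Useful energy = 1938.51 kWh

1938.51


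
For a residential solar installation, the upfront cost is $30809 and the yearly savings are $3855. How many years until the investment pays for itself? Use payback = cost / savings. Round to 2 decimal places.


Simple payback period = initial cost / annual savings
Payback = 30809 / 3855
Payback = 7.99 years

7.99


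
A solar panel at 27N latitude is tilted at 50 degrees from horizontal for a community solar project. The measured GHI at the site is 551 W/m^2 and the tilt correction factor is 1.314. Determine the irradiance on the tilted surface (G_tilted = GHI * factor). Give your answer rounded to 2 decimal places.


Identify the given values:
  GHI = 551 W/m^2, tilt correction factor = 1.314
Apply the formula G_tilted = GHI * factor:
  G_tilted = 551 * 1.314
  G_tilted = 724.01 W/m^2

724.01


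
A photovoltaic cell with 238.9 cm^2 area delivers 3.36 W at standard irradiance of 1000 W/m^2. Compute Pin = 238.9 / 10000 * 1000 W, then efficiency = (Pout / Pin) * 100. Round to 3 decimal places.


First compute the input power:
  Pin = area_cm2 / 10000 * G = 238.9 / 10000 * 1000 = 23.89 W
Then compute efficiency:
  Efficiency = (Pout / Pin) * 100 = (3.36 / 23.89) * 100
  Efficiency = 14.064%

14.064


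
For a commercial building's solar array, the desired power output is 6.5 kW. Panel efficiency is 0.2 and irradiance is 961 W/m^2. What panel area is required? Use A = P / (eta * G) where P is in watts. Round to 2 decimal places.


Convert target power to watts: P = 6.5 * 1000 = 6500.0 W
Compute denominator: eta * G = 0.2 * 961 = 192.2
Required area A = P / (eta * G) = 6500.0 / 192.2
A = 33.82 m^2

33.82


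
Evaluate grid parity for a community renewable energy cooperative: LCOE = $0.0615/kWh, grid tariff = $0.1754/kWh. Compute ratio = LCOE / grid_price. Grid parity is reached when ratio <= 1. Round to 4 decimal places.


Compare LCOE to grid price:
  LCOE = $0.0615/kWh, Grid price = $0.1754/kWh
  Ratio = LCOE / grid_price = 0.0615 / 0.1754 = 0.3506
  Grid parity achieved (ratio <= 1)? yes

0.3506


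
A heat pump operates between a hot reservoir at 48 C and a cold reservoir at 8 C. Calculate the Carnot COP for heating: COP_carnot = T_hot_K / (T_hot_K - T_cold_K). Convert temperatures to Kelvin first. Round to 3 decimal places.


Convert to Kelvin:
  T_hot = 48 + 273.15 = 321.15 K
  T_cold = 8 + 273.15 = 281.15 K
Apply Carnot COP formula:
  COP = T_hot_K / (T_hot_K - T_cold_K) = 321.15 / 40.0
  COP = 8.029

8.029


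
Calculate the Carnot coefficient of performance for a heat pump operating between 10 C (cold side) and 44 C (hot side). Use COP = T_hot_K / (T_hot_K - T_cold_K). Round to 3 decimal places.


Convert to Kelvin:
  T_hot = 44 + 273.15 = 317.15 K
  T_cold = 10 + 273.15 = 283.15 K
Apply Carnot COP formula:
  COP = T_hot_K / (T_hot_K - T_cold_K) = 317.15 / 34.0
  COP = 9.328

9.328


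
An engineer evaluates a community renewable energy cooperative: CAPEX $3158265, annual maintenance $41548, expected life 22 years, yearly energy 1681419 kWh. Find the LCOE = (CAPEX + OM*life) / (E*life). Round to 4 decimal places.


Total cost = CAPEX + OM * lifetime = 3158265 + 41548 * 22 = 3158265 + 914056 = 4072321
Total generation = annual * lifetime = 1681419 * 22 = 36991218 kWh
LCOE = 4072321 / 36991218
LCOE = 0.1101 $/kWh

0.1101


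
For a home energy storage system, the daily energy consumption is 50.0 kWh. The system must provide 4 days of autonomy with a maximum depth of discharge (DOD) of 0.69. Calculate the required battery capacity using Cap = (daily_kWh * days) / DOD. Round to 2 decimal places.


Total energy needed = daily * days = 50.0 * 4 = 200.0 kWh
Account for depth of discharge:
  Cap = total_energy / DOD = 200.0 / 0.69
  Cap = 289.86 kWh

289.86


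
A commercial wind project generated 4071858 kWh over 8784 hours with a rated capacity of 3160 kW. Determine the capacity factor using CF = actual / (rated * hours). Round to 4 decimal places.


Capacity factor = actual output / maximum possible output
Maximum possible = rated * hours = 3160 * 8784 = 27757440 kWh
CF = 4071858 / 27757440
CF = 0.1467

0.1467


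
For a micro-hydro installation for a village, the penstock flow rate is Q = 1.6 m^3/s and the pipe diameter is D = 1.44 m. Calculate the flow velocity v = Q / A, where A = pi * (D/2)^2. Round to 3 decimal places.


Compute pipe cross-sectional area:
  A = pi * (D/2)^2 = pi * (1.44/2)^2 = 1.6286 m^2
Calculate velocity:
  v = Q / A = 1.6 / 1.6286
  v = 0.982 m/s

0.982


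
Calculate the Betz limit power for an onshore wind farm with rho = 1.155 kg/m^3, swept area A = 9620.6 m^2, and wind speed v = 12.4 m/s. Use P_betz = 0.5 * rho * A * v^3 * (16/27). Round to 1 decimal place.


The Betz coefficient Cp_max = 16/27 = 0.5926
v^3 = 12.4^3 = 1906.624
P_betz = 0.5 * rho * A * v^3 * Cp_max
P_betz = 0.5 * 1.155 * 9620.6 * 1906.624 * 0.5926
P_betz = 6277336.7 W

6277336.7


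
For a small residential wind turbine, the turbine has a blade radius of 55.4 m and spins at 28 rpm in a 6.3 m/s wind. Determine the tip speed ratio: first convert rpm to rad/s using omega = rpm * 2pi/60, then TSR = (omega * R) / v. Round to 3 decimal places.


Convert rotational speed to rad/s:
  omega = 28 * 2 * pi / 60 = 2.9322 rad/s
Compute tip speed:
  v_tip = omega * R = 2.9322 * 55.4 = 162.441 m/s
Tip speed ratio:
  TSR = v_tip / v_wind = 162.441 / 6.3 = 25.784

25.784


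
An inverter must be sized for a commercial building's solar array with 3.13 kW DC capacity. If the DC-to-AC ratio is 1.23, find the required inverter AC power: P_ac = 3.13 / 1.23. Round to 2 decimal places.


The inverter AC capacity is determined by the DC/AC ratio.
Given: P_dc = 3.13 kW, DC/AC ratio = 1.23
P_ac = P_dc / ratio = 3.13 / 1.23
P_ac = 2.54 kW

2.54


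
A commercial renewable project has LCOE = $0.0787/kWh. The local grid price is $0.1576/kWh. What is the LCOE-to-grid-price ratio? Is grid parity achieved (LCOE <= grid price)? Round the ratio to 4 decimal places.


Compare LCOE to grid price:
  LCOE = $0.0787/kWh, Grid price = $0.1576/kWh
  Ratio = LCOE / grid_price = 0.0787 / 0.1576 = 0.4994
  Grid parity achieved (ratio <= 1)? yes

0.4994


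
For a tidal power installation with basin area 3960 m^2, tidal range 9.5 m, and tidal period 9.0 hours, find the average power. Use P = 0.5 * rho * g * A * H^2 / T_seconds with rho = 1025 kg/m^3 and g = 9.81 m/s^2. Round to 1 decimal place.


Convert period to seconds: T = 9.0 * 3600 = 32400.0 s
H^2 = 9.5^2 = 90.25
P = 0.5 * rho * g * A * H^2 / T
P = 0.5 * 1025 * 9.81 * 3960 * 90.25 / 32400.0
P = 55457.5 W

55457.5


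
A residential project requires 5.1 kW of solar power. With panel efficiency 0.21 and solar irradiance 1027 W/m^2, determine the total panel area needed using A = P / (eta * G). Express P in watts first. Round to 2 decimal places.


Convert target power to watts: P = 5.1 * 1000 = 5100.0 W
Compute denominator: eta * G = 0.21 * 1027 = 215.67
Required area A = P / (eta * G) = 5100.0 / 215.67
A = 23.65 m^2

23.65


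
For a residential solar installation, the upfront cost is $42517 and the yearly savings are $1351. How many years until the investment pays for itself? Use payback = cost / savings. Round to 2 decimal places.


Simple payback period = initial cost / annual savings
Payback = 42517 / 1351
Payback = 31.47 years

31.47


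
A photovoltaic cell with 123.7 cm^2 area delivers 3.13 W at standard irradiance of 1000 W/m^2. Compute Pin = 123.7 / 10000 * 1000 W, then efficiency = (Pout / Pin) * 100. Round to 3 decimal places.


First compute the input power:
  Pin = area_cm2 / 10000 * G = 123.7 / 10000 * 1000 = 12.37 W
Then compute efficiency:
  Efficiency = (Pout / Pin) * 100 = (3.13 / 12.37) * 100
  Efficiency = 25.303%

25.303


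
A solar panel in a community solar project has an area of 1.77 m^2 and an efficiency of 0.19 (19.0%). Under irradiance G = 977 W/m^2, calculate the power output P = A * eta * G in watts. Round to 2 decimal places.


Use the solar power formula P = A * eta * G.
Given: A = 1.77 m^2, eta = 0.19, G = 977 W/m^2
P = 1.77 * 0.19 * 977
P = 328.57 W

328.57


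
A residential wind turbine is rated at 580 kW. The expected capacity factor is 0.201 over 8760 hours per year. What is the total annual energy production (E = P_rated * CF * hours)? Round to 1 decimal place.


Annual energy = rated_kW * capacity_factor * hours_per_year
Given: P_rated = 580 kW, CF = 0.201, hours = 8760
E = 580 * 0.201 * 8760
E = 1021240.8 kWh

1021240.8


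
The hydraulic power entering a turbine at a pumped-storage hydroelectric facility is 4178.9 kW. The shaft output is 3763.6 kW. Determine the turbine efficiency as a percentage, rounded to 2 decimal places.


Turbine efficiency = (output power / input power) * 100
eta = (3763.6 / 4178.9) * 100
eta = 90.06%

90.06


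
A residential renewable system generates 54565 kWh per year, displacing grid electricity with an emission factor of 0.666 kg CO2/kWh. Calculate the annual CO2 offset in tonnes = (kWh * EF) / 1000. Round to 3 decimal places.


CO2 offset in kg = generation * emission_factor
CO2 offset = 54565 * 0.666 = 36340.29 kg
Convert to tonnes:
  CO2 offset = 36340.29 / 1000 = 36.340 tonnes

36.340


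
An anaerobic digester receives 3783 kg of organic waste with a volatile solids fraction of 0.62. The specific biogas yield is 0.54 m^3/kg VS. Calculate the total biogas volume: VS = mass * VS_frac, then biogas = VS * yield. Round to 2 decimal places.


Compute volatile solids:
  VS = mass * VS_fraction = 3783 * 0.62 = 2345.46 kg
Calculate biogas volume:
  Biogas = VS * specific_yield = 2345.46 * 0.54
  Biogas = 1266.55 m^3

1266.55


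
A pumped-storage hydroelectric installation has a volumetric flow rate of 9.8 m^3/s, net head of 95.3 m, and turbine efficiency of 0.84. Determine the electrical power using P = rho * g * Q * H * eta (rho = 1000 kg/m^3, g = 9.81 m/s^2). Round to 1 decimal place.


Apply the hydropower formula P = rho * g * Q * H * eta
rho * g = 1000 * 9.81 = 9810.0
P = 9810.0 * 9.8 * 95.3 * 0.84
P = 7696039.2 W

7696039.2


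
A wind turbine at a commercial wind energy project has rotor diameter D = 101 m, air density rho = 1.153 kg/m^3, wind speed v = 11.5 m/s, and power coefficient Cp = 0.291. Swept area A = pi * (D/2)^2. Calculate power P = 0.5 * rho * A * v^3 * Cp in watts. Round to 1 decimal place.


Step 1 -- Compute swept area:
  A = pi * (D/2)^2 = pi * (101/2)^2 = 8011.85 m^2
Step 2 -- Apply wind power equation:
  P = 0.5 * rho * A * v^3 * Cp
  v^3 = 11.5^3 = 1520.875
  P = 0.5 * 1.153 * 8011.85 * 1520.875 * 0.291
  P = 2044176.8 W

2044176.8


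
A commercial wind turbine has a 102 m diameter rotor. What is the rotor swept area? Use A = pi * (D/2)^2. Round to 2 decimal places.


Compute the rotor radius:
  r = D / 2 = 102 / 2 = 51.0 m
Calculate swept area:
  A = pi * r^2 = pi * 51.0^2
  A = 8171.28 m^2

8171.28


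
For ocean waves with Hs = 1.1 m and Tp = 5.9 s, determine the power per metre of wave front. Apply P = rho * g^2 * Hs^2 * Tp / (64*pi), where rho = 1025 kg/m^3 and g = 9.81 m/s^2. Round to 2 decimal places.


Apply wave power formula:
  g^2 = 9.81^2 = 96.2361
  Hs^2 = 1.1^2 = 1.21
  Numerator = rho * g^2 * Hs^2 * Tp = 1025 * 96.2361 * 1.21 * 5.9 = 704205.26
  Denominator = 64 * pi = 201.0619
  P = 704205.26 / 201.0619 = 3502.43 W/m

3502.43


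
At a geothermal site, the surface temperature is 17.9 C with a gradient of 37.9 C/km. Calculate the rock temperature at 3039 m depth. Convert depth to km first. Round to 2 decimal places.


Convert depth to km: 3039 / 1000 = 3.039 km
Temperature increase = gradient * depth_km = 37.9 * 3.039 = 115.18 C
Temperature at depth = T_surface + delta_T = 17.9 + 115.18
T = 133.08 C

133.08


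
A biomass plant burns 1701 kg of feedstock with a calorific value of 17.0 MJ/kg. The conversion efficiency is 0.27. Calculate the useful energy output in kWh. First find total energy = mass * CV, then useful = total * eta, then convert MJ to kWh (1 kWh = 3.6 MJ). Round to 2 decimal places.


Total energy = mass * CV = 1701 * 17.0 = 28917.0 MJ
Useful energy = total * eta = 28917.0 * 0.27 = 7807.59 MJ
Convert to kWh: 7807.59 / 3.6
Useful energy = 2168.78 kWh

2168.78


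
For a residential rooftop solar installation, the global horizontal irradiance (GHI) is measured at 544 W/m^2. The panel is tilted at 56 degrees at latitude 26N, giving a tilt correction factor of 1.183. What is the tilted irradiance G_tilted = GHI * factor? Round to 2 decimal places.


Identify the given values:
  GHI = 544 W/m^2, tilt correction factor = 1.183
Apply the formula G_tilted = GHI * factor:
  G_tilted = 544 * 1.183
  G_tilted = 643.55 W/m^2

643.55


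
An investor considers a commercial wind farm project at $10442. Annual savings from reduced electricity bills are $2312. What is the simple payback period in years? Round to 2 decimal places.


Simple payback period = initial cost / annual savings
Payback = 10442 / 2312
Payback = 4.52 years

4.52


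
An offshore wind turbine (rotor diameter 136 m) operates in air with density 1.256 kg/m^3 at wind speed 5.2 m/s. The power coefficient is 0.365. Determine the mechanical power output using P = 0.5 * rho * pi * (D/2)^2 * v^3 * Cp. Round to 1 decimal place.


Step 1 -- Compute swept area:
  A = pi * (D/2)^2 = pi * (136/2)^2 = 14526.72 m^2
Step 2 -- Apply wind power equation:
  P = 0.5 * rho * A * v^3 * Cp
  v^3 = 5.2^3 = 140.608
  P = 0.5 * 1.256 * 14526.72 * 140.608 * 0.365
  P = 468198.7 W

468198.7


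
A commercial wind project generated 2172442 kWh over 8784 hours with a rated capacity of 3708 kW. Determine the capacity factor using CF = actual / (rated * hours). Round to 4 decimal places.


Capacity factor = actual output / maximum possible output
Maximum possible = rated * hours = 3708 * 8784 = 32571072 kWh
CF = 2172442 / 32571072
CF = 0.0667

0.0667


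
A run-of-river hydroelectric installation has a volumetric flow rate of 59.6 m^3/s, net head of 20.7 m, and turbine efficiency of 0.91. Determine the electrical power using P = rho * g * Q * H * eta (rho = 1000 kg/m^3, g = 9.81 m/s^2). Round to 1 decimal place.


Apply the hydropower formula P = rho * g * Q * H * eta
rho * g = 1000 * 9.81 = 9810.0
P = 9810.0 * 59.6 * 20.7 * 0.91
P = 11013541.8 W

11013541.8


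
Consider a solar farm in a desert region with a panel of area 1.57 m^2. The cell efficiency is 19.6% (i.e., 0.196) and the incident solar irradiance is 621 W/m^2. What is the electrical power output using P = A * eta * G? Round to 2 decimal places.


Use the solar power formula P = A * eta * G.
Given: A = 1.57 m^2, eta = 0.196, G = 621 W/m^2
P = 1.57 * 0.196 * 621
P = 191.09 W

191.09


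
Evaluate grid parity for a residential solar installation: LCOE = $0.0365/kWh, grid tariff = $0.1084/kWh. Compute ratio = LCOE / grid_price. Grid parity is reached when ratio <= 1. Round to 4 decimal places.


Compare LCOE to grid price:
  LCOE = $0.0365/kWh, Grid price = $0.1084/kWh
  Ratio = LCOE / grid_price = 0.0365 / 0.1084 = 0.3367
  Grid parity achieved (ratio <= 1)? yes

0.3367


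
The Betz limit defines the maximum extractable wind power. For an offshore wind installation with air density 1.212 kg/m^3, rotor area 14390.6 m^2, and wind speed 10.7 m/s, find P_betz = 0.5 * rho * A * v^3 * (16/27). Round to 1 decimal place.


The Betz coefficient Cp_max = 16/27 = 0.5926
v^3 = 10.7^3 = 1225.043
P_betz = 0.5 * rho * A * v^3 * Cp_max
P_betz = 0.5 * 1.212 * 14390.6 * 1225.043 * 0.5926
P_betz = 6330807.1 W

6330807.1


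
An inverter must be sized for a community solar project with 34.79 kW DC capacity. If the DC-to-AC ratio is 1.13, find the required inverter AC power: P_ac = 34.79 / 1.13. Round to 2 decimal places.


The inverter AC capacity is determined by the DC/AC ratio.
Given: P_dc = 34.79 kW, DC/AC ratio = 1.13
P_ac = P_dc / ratio = 34.79 / 1.13
P_ac = 30.79 kW

30.79


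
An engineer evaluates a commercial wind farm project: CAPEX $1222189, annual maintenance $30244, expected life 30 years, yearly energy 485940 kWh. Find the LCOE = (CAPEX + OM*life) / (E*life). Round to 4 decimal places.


Total cost = CAPEX + OM * lifetime = 1222189 + 30244 * 30 = 1222189 + 907320 = 2129509
Total generation = annual * lifetime = 485940 * 30 = 14578200 kWh
LCOE = 2129509 / 14578200
LCOE = 0.1461 $/kWh

0.1461


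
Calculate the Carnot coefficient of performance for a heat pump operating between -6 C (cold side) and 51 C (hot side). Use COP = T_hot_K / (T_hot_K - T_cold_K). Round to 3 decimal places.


Convert to Kelvin:
  T_hot = 51 + 273.15 = 324.15 K
  T_cold = -6 + 273.15 = 267.15 K
Apply Carnot COP formula:
  COP = T_hot_K / (T_hot_K - T_cold_K) = 324.15 / 57.0
  COP = 5.687

5.687


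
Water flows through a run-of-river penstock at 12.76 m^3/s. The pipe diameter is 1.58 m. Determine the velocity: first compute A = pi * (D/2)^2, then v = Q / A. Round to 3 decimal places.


Compute pipe cross-sectional area:
  A = pi * (D/2)^2 = pi * (1.58/2)^2 = 1.9607 m^2
Calculate velocity:
  v = Q / A = 12.76 / 1.9607
  v = 6.508 m/s

6.508


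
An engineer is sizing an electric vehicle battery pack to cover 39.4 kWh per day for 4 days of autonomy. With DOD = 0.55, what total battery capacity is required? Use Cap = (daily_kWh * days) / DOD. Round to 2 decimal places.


Total energy needed = daily * days = 39.4 * 4 = 157.6 kWh
Account for depth of discharge:
  Cap = total_energy / DOD = 157.6 / 0.55
  Cap = 286.55 kWh

286.55


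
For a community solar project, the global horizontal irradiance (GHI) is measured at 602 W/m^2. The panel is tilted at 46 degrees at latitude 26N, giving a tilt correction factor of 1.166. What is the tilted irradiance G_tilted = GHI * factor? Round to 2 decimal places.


Identify the given values:
  GHI = 602 W/m^2, tilt correction factor = 1.166
Apply the formula G_tilted = GHI * factor:
  G_tilted = 602 * 1.166
  G_tilted = 701.93 W/m^2

701.93


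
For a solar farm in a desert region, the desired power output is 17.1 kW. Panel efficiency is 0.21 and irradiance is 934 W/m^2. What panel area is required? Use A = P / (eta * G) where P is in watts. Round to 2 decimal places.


Convert target power to watts: P = 17.1 * 1000 = 17100.0 W
Compute denominator: eta * G = 0.21 * 934 = 196.14
Required area A = P / (eta * G) = 17100.0 / 196.14
A = 87.18 m^2

87.18


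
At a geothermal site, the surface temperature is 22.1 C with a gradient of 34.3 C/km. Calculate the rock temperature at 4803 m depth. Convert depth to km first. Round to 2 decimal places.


Convert depth to km: 4803 / 1000 = 4.803 km
Temperature increase = gradient * depth_km = 34.3 * 4.803 = 164.74 C
Temperature at depth = T_surface + delta_T = 22.1 + 164.74
T = 186.84 C

186.84


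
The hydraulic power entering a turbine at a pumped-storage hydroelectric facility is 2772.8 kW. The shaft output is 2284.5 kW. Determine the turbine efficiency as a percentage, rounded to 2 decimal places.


Turbine efficiency = (output power / input power) * 100
eta = (2284.5 / 2772.8) * 100
eta = 82.39%

82.39


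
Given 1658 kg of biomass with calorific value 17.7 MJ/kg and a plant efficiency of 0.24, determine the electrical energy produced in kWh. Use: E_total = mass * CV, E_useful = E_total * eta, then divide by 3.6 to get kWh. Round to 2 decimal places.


Total energy = mass * CV = 1658 * 17.7 = 29346.6 MJ
Useful energy = total * eta = 29346.6 * 0.24 = 7043.18 MJ
Convert to kWh: 7043.18 / 3.6
Useful energy = 1956.44 kWh

1956.44


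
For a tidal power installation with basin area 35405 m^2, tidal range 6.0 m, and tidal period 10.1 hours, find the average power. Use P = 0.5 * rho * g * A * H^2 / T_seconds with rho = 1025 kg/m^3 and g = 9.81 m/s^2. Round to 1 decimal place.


Convert period to seconds: T = 10.1 * 3600 = 36360.0 s
H^2 = 6.0^2 = 36.0
P = 0.5 * rho * g * A * H^2 / T
P = 0.5 * 1025 * 9.81 * 35405 * 36.0 / 36360.0
P = 176240.7 W

176240.7


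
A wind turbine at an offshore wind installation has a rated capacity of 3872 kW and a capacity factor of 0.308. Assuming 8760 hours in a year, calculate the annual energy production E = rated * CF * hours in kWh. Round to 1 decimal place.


Annual energy = rated_kW * capacity_factor * hours_per_year
Given: P_rated = 3872 kW, CF = 0.308, hours = 8760
E = 3872 * 0.308 * 8760
E = 10446965.8 kWh

10446965.8


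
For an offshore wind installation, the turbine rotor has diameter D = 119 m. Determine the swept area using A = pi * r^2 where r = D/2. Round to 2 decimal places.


Compute the rotor radius:
  r = D / 2 = 119 / 2 = 59.5 m
Calculate swept area:
  A = pi * r^2 = pi * 59.5^2
  A = 11122.02 m^2

11122.02


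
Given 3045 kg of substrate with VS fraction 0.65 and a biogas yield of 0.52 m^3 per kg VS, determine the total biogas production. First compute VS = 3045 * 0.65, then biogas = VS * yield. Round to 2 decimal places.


Compute volatile solids:
  VS = mass * VS_fraction = 3045 * 0.65 = 1979.25 kg
Calculate biogas volume:
  Biogas = VS * specific_yield = 1979.25 * 0.52
  Biogas = 1029.21 m^3

1029.21


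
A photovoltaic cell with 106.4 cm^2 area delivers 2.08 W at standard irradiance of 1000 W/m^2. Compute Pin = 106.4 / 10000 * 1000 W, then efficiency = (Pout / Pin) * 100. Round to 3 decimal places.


First compute the input power:
  Pin = area_cm2 / 10000 * G = 106.4 / 10000 * 1000 = 10.64 W
Then compute efficiency:
  Efficiency = (Pout / Pin) * 100 = (2.08 / 10.64) * 100
  Efficiency = 19.549%

19.549


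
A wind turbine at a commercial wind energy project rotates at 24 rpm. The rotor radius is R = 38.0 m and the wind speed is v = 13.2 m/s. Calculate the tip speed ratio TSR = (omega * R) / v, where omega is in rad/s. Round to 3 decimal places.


Convert rotational speed to rad/s:
  omega = 24 * 2 * pi / 60 = 2.5133 rad/s
Compute tip speed:
  v_tip = omega * R = 2.5133 * 38.0 = 95.504 m/s
Tip speed ratio:
  TSR = v_tip / v_wind = 95.504 / 13.2 = 7.235

7.235


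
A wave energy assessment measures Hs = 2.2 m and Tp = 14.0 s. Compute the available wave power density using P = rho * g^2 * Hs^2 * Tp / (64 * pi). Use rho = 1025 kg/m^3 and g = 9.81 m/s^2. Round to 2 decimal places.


Apply wave power formula:
  g^2 = 9.81^2 = 96.2361
  Hs^2 = 2.2^2 = 4.84
  Numerator = rho * g^2 * Hs^2 * Tp = 1025 * 96.2361 * 4.84 * 14.0 = 6683982.09
  Denominator = 64 * pi = 201.0619
  P = 6683982.09 / 201.0619 = 33243.40 W/m

33243.40


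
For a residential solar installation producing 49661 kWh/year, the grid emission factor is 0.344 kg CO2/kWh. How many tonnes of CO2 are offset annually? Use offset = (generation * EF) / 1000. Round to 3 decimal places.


CO2 offset in kg = generation * emission_factor
CO2 offset = 49661 * 0.344 = 17083.38 kg
Convert to tonnes:
  CO2 offset = 17083.38 / 1000 = 17.083 tonnes

17.083


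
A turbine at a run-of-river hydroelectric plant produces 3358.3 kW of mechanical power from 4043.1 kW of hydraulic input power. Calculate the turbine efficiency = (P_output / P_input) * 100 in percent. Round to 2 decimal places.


Turbine efficiency = (output power / input power) * 100
eta = (3358.3 / 4043.1) * 100
eta = 83.06%

83.06


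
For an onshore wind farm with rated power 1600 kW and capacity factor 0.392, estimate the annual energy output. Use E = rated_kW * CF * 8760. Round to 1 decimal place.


Annual energy = rated_kW * capacity_factor * hours_per_year
Given: P_rated = 1600 kW, CF = 0.392, hours = 8760
E = 1600 * 0.392 * 8760
E = 5494272.0 kWh

5494272.0


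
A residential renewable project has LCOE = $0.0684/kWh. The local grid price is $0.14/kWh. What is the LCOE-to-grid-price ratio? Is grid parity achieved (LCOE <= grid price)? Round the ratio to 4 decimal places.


Compare LCOE to grid price:
  LCOE = $0.0684/kWh, Grid price = $0.14/kWh
  Ratio = LCOE / grid_price = 0.0684 / 0.14 = 0.4886
  Grid parity achieved (ratio <= 1)? yes

0.4886


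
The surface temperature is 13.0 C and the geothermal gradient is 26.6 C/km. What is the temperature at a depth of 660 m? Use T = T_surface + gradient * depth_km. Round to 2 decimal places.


Convert depth to km: 660 / 1000 = 0.66 km
Temperature increase = gradient * depth_km = 26.6 * 0.66 = 17.56 C
Temperature at depth = T_surface + delta_T = 13.0 + 17.56
T = 30.56 C

30.56


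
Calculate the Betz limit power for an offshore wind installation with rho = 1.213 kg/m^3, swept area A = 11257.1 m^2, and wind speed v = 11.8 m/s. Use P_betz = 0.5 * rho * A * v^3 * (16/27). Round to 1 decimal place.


The Betz coefficient Cp_max = 16/27 = 0.5926
v^3 = 11.8^3 = 1643.032
P_betz = 0.5 * rho * A * v^3 * Cp_max
P_betz = 0.5 * 1.213 * 11257.1 * 1643.032 * 0.5926
P_betz = 6647518.7 W

6647518.7


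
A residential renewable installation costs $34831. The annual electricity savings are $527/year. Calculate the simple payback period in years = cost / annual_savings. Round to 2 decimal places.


Simple payback period = initial cost / annual savings
Payback = 34831 / 527
Payback = 66.09 years

66.09


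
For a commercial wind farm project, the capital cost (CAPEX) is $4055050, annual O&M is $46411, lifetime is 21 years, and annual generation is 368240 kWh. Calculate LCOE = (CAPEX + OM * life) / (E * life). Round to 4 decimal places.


Total cost = CAPEX + OM * lifetime = 4055050 + 46411 * 21 = 4055050 + 974631 = 5029681
Total generation = annual * lifetime = 368240 * 21 = 7733040 kWh
LCOE = 5029681 / 7733040
LCOE = 0.6504 $/kWh

0.6504


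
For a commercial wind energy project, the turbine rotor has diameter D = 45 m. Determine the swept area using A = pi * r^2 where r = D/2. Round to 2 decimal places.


Compute the rotor radius:
  r = D / 2 = 45 / 2 = 22.5 m
Calculate swept area:
  A = pi * r^2 = pi * 22.5^2
  A = 1590.43 m^2

1590.43


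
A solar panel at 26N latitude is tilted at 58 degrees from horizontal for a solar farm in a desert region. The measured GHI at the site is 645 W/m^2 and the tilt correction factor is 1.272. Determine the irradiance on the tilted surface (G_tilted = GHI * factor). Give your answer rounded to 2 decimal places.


Identify the given values:
  GHI = 645 W/m^2, tilt correction factor = 1.272
Apply the formula G_tilted = GHI * factor:
  G_tilted = 645 * 1.272
  G_tilted = 820.44 W/m^2

820.44


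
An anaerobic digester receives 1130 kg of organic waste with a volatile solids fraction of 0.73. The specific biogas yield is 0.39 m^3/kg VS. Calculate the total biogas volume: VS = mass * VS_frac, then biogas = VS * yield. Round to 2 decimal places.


Compute volatile solids:
  VS = mass * VS_fraction = 1130 * 0.73 = 824.9 kg
Calculate biogas volume:
  Biogas = VS * specific_yield = 824.9 * 0.39
  Biogas = 321.71 m^3

321.71


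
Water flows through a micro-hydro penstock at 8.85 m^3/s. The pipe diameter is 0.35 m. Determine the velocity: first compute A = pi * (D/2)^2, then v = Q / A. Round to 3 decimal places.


Compute pipe cross-sectional area:
  A = pi * (D/2)^2 = pi * (0.35/2)^2 = 0.0962 m^2
Calculate velocity:
  v = Q / A = 8.85 / 0.0962
  v = 91.985 m/s

91.985


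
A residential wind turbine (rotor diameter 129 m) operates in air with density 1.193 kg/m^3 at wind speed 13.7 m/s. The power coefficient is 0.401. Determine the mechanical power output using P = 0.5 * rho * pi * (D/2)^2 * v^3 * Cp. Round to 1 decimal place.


Step 1 -- Compute swept area:
  A = pi * (D/2)^2 = pi * (129/2)^2 = 13069.81 m^2
Step 2 -- Apply wind power equation:
  P = 0.5 * rho * A * v^3 * Cp
  v^3 = 13.7^3 = 2571.353
  P = 0.5 * 1.193 * 13069.81 * 2571.353 * 0.401
  P = 8038700.1 W

8038700.1


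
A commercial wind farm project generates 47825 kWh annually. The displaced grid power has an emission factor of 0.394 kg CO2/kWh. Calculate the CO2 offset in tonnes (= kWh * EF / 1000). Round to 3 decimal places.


CO2 offset in kg = generation * emission_factor
CO2 offset = 47825 * 0.394 = 18843.05 kg
Convert to tonnes:
  CO2 offset = 18843.05 / 1000 = 18.843 tonnes

18.843


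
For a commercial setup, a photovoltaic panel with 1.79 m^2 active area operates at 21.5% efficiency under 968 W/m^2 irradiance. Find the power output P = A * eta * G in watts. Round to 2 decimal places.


Use the solar power formula P = A * eta * G.
Given: A = 1.79 m^2, eta = 0.215, G = 968 W/m^2
P = 1.79 * 0.215 * 968
P = 372.53 W

372.53


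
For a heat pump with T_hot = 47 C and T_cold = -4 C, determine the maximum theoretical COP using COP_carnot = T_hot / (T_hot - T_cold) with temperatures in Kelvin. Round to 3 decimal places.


Convert to Kelvin:
  T_hot = 47 + 273.15 = 320.15 K
  T_cold = -4 + 273.15 = 269.15 K
Apply Carnot COP formula:
  COP = T_hot_K / (T_hot_K - T_cold_K) = 320.15 / 51.0
  COP = 6.277

6.277


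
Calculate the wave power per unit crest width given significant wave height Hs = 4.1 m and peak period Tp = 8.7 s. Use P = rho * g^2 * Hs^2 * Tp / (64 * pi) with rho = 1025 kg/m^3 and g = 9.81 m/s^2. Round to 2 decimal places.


Apply wave power formula:
  g^2 = 9.81^2 = 96.2361
  Hs^2 = 4.1^2 = 16.81
  Numerator = rho * g^2 * Hs^2 * Tp = 1025 * 96.2361 * 16.81 * 8.7 = 14426096.94
  Denominator = 64 * pi = 201.0619
  P = 14426096.94 / 201.0619 = 71749.52 W/m

71749.52


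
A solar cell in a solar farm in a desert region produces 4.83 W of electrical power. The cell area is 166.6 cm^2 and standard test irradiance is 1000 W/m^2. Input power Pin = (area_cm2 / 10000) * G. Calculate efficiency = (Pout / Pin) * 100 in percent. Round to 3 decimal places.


First compute the input power:
  Pin = area_cm2 / 10000 * G = 166.6 / 10000 * 1000 = 16.66 W
Then compute efficiency:
  Efficiency = (Pout / Pin) * 100 = (4.83 / 16.66) * 100
  Efficiency = 28.992%

28.992


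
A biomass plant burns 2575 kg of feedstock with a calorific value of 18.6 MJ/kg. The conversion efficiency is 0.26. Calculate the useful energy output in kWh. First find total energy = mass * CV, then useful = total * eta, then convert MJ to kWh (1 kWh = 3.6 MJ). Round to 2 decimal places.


Total energy = mass * CV = 2575 * 18.6 = 47895.0 MJ
Useful energy = total * eta = 47895.0 * 0.26 = 12452.7 MJ
Convert to kWh: 12452.7 / 3.6
Useful energy = 3459.08 kWh

3459.08


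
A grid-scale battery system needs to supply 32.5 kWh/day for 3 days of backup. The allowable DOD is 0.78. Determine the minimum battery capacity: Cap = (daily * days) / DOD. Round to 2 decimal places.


Total energy needed = daily * days = 32.5 * 3 = 97.5 kWh
Account for depth of discharge:
  Cap = total_energy / DOD = 97.5 / 0.78
  Cap = 125.00 kWh

125.00


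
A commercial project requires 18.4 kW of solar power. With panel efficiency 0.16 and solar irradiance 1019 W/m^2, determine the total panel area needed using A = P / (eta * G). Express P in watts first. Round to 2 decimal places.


Convert target power to watts: P = 18.4 * 1000 = 18400.0 W
Compute denominator: eta * G = 0.16 * 1019 = 163.04
Required area A = P / (eta * G) = 18400.0 / 163.04
A = 112.86 m^2

112.86


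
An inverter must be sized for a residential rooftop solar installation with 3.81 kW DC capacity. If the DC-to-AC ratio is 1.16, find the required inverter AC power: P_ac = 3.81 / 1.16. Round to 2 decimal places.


The inverter AC capacity is determined by the DC/AC ratio.
Given: P_dc = 3.81 kW, DC/AC ratio = 1.16
P_ac = P_dc / ratio = 3.81 / 1.16
P_ac = 3.28 kW

3.28


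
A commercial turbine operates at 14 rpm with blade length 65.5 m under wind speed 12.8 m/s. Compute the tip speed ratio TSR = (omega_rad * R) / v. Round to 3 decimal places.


Convert rotational speed to rad/s:
  omega = 14 * 2 * pi / 60 = 1.4661 rad/s
Compute tip speed:
  v_tip = omega * R = 1.4661 * 65.5 = 96.028 m/s
Tip speed ratio:
  TSR = v_tip / v_wind = 96.028 / 12.8 = 7.502

7.502


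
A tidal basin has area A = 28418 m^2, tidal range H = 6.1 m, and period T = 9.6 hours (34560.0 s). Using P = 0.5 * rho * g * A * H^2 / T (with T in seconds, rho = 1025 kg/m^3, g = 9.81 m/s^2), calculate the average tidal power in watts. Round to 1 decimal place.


Convert period to seconds: T = 9.6 * 3600 = 34560.0 s
H^2 = 6.1^2 = 37.21
P = 0.5 * rho * g * A * H^2 / T
P = 0.5 * 1025 * 9.81 * 28418 * 37.21 / 34560.0
P = 153830.5 W

153830.5


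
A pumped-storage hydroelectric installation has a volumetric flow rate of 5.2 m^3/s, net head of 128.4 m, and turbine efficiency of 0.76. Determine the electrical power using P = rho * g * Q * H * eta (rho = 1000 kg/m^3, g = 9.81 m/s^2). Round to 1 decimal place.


Apply the hydropower formula P = rho * g * Q * H * eta
rho * g = 1000 * 9.81 = 9810.0
P = 9810.0 * 5.2 * 128.4 * 0.76
P = 4977955.0 W

4977955.0


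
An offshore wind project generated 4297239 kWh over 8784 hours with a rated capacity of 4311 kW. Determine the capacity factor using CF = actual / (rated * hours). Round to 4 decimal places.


Capacity factor = actual output / maximum possible output
Maximum possible = rated * hours = 4311 * 8784 = 37867824 kWh
CF = 4297239 / 37867824
CF = 0.1135

0.1135


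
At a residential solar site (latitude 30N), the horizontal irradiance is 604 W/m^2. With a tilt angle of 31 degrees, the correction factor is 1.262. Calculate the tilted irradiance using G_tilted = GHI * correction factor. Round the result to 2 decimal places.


Identify the given values:
  GHI = 604 W/m^2, tilt correction factor = 1.262
Apply the formula G_tilted = GHI * factor:
  G_tilted = 604 * 1.262
  G_tilted = 762.25 W/m^2

762.25


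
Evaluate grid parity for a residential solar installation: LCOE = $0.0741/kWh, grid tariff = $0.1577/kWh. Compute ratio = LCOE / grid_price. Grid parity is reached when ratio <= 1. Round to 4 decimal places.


Compare LCOE to grid price:
  LCOE = $0.0741/kWh, Grid price = $0.1577/kWh
  Ratio = LCOE / grid_price = 0.0741 / 0.1577 = 0.4699
  Grid parity achieved (ratio <= 1)? yes

0.4699


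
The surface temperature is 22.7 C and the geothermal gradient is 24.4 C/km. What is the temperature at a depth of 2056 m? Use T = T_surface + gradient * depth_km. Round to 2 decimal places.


Convert depth to km: 2056 / 1000 = 2.056 km
Temperature increase = gradient * depth_km = 24.4 * 2.056 = 50.17 C
Temperature at depth = T_surface + delta_T = 22.7 + 50.17
T = 72.87 C

72.87


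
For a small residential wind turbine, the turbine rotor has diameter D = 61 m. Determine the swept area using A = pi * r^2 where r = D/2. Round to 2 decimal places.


Compute the rotor radius:
  r = D / 2 = 61 / 2 = 30.5 m
Calculate swept area:
  A = pi * r^2 = pi * 30.5^2
  A = 2922.47 m^2

2922.47


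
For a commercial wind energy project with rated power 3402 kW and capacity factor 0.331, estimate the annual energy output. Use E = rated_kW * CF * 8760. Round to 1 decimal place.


Annual energy = rated_kW * capacity_factor * hours_per_year
Given: P_rated = 3402 kW, CF = 0.331, hours = 8760
E = 3402 * 0.331 * 8760
E = 9864303.1 kWh

9864303.1


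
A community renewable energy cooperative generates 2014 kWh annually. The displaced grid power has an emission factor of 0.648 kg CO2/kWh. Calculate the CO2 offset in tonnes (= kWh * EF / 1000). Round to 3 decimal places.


CO2 offset in kg = generation * emission_factor
CO2 offset = 2014 * 0.648 = 1305.07 kg
Convert to tonnes:
  CO2 offset = 1305.07 / 1000 = 1.305 tonnes

1.305


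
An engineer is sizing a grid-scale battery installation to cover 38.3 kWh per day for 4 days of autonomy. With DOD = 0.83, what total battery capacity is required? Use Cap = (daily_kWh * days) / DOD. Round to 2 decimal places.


Total energy needed = daily * days = 38.3 * 4 = 153.2 kWh
Account for depth of discharge:
  Cap = total_energy / DOD = 153.2 / 0.83
  Cap = 184.58 kWh

184.58


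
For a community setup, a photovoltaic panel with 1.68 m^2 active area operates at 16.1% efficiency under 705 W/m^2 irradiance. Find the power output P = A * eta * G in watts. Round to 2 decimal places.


Use the solar power formula P = A * eta * G.
Given: A = 1.68 m^2, eta = 0.161, G = 705 W/m^2
P = 1.68 * 0.161 * 705
P = 190.69 W

190.69


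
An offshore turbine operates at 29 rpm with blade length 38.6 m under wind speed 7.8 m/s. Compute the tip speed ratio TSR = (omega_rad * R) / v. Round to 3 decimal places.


Convert rotational speed to rad/s:
  omega = 29 * 2 * pi / 60 = 3.0369 rad/s
Compute tip speed:
  v_tip = omega * R = 3.0369 * 38.6 = 117.223 m/s
Tip speed ratio:
  TSR = v_tip / v_wind = 117.223 / 7.8 = 15.029

15.029


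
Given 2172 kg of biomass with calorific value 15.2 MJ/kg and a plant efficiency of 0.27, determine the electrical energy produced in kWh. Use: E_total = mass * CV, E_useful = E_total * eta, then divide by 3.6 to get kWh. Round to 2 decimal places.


Total energy = mass * CV = 2172 * 15.2 = 33014.4 MJ
Useful energy = total * eta = 33014.4 * 0.27 = 8913.89 MJ
Convert to kWh: 8913.89 / 3.6
Useful energy = 2476.08 kWh

2476.08


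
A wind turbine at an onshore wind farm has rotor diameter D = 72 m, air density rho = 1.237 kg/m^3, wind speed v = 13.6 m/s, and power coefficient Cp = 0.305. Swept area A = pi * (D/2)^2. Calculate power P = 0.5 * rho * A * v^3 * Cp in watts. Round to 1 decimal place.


Step 1 -- Compute swept area:
  A = pi * (D/2)^2 = pi * (72/2)^2 = 4071.5 m^2
Step 2 -- Apply wind power equation:
  P = 0.5 * rho * A * v^3 * Cp
  v^3 = 13.6^3 = 2515.456
  P = 0.5 * 1.237 * 4071.5 * 2515.456 * 0.305
  P = 1932017.9 W

1932017.9


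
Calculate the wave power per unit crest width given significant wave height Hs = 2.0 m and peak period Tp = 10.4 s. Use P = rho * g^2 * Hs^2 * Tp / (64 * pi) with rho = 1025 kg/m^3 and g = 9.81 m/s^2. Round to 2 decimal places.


Apply wave power formula:
  g^2 = 9.81^2 = 96.2361
  Hs^2 = 2.0^2 = 4.0
  Numerator = rho * g^2 * Hs^2 * Tp = 1025 * 96.2361 * 4.0 * 10.4 = 4103507.3
  Denominator = 64 * pi = 201.0619
  P = 4103507.3 / 201.0619 = 20409.17 W/m

20409.17


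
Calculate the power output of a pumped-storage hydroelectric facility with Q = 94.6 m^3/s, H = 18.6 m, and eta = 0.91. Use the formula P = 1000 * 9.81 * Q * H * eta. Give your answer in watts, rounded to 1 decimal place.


Apply the hydropower formula P = rho * g * Q * H * eta
rho * g = 1000 * 9.81 = 9810.0
P = 9810.0 * 94.6 * 18.6 * 0.91
P = 15707768.1 W

15707768.1


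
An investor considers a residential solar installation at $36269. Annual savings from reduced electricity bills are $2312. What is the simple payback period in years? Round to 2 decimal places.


Simple payback period = initial cost / annual savings
Payback = 36269 / 2312
Payback = 15.69 years

15.69
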